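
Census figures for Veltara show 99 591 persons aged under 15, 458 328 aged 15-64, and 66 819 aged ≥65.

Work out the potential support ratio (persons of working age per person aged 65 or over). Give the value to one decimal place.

Potential support ratio: 6.9

Potential support ratio = 458 328 / 66 819 = 6.9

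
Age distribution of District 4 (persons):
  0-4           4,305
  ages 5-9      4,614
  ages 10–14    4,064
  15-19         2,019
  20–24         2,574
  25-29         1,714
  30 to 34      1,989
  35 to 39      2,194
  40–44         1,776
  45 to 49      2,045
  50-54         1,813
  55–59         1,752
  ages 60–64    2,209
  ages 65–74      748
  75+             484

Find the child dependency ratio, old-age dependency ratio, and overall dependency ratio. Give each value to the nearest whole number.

Youth dependency ratio: 65
Old-age dependency ratio: 6
Total dependency ratio: 71

0–14: 4,305 + 4,614 + 4,064 = 12,983
15–64: 2,019 + 2,574 + 1,714 + 1,989 + 2,194 + 1,776 + 2,045 + 1,813 + 1,752 + 2,209 = 20,085
65+: 748 + 484 = 1,232
Youth dependency ratio = 12,983 / 20,085 × 100 = 65
Old-age dependency ratio = 1,232 / 20,085 × 100 = 6
Total dependency ratio = (12,983 + 1,232) / 20,085 × 100 = 14,215 / 20,085 × 100 = 71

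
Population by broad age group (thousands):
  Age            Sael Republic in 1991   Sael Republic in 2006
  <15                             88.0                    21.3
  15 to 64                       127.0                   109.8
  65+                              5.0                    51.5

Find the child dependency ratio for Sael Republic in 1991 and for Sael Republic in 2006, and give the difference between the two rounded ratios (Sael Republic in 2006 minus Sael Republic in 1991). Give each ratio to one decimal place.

Sael Republic in 1991: 88.0 / 127.0 × 100 = 69.3
Sael Republic in 2006: 21.3 / 109.8 × 100 = 19.4

Sael Republic in 1991: 69.3
Sael Republic in 2006: 19.4
Difference: -49.9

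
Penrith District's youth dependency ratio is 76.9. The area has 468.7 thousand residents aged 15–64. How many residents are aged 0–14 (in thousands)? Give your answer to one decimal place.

Youth dependency ratio = youth / working-age × 100
76.9 = Y / 468.7 × 100
⇒ 360.4

Aged 0–14: 360.4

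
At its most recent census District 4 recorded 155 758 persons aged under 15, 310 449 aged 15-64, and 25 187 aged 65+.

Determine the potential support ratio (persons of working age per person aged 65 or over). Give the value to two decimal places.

Potential support ratio = 310 449 / 25 187 = 12.33

Potential support ratio: 12.33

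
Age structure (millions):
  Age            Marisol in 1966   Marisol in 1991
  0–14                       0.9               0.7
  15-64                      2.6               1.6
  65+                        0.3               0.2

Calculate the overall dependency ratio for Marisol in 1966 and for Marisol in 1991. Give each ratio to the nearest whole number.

Marisol in 1966: 46
Marisol in 1991: 56

Marisol in 1966: (0.9 + 0.3) / 2.6 × 100 = 1.2 / 2.6 × 100 = 46
Marisol in 1991: (0.7 + 0.2) / 1.6 × 100 = 0.9 / 1.6 × 100 = 56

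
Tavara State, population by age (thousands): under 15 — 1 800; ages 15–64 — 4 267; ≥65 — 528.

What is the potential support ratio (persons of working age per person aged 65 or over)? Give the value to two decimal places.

Potential support ratio: 8.08

Potential support ratio = 4 267 / 528 = 8.08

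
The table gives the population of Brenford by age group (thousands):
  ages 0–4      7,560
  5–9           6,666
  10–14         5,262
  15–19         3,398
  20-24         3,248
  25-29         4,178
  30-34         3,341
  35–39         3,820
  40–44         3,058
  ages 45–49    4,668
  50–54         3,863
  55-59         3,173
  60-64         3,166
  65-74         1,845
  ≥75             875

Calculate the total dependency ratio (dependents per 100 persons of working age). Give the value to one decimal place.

Total dependency ratio: 61.8

0–14: 7,560 + 6,666 + 5,262 = 19,488
15–64: 3,398 + 3,248 + 4,178 + 3,341 + 3,820 + 3,058 + 4,668 + 3,863 + 3,173 + 3,166 = 35,913
65+: 1,845 + 875 = 2,720
Total dependency ratio = (19,488 + 2,720) / 35,913 × 100 = 22,208 / 35,913 × 100 = 61.8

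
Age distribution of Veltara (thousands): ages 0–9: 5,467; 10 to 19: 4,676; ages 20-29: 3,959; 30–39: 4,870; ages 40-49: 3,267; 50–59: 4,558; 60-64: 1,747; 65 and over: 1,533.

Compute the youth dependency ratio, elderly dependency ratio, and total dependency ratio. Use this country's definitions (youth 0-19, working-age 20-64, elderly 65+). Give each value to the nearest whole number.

Youth dependency ratio: 55
Old-age dependency ratio: 8
Total dependency ratio: 63

0–19: 5,467 + 4,676 = 10,143
20–64: 3,959 + 4,870 + 3,267 + 4,558 + 1,747 = 18,401
65+: 1,533
Youth dependency ratio = 10,143 / 18,401 × 100 = 55
Old-age dependency ratio = 1,533 / 18,401 × 100 = 8
Total dependency ratio = (10,143 + 1,533) / 18,401 × 100 = 11,676 / 18,401 × 100 = 63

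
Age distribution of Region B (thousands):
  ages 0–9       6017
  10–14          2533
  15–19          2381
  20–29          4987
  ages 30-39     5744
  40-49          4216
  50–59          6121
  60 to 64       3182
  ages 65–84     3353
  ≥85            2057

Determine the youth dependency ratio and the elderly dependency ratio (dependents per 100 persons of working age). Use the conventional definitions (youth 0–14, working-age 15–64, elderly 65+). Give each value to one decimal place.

0–14: 6017 + 2533 = 8550
15–64: 2381 + 4987 + 5744 + 4216 + 6121 + 3182 = 26631
65+: 3353 + 2057 = 5410
Youth dependency ratio = 8550 / 26631 × 100 = 32.1
Old-age dependency ratio = 5410 / 26631 × 100 = 20.3

Youth dependency ratio: 32.1
Old-age dependency ratio: 20.3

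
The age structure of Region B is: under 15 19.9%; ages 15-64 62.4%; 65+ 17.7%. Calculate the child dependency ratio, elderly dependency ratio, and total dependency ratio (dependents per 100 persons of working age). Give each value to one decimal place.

Youth dependency ratio: 31.9
Old-age dependency ratio: 28.4
Total dependency ratio: 60.3

Youth dependency ratio = 19.9 / 62.4 × 100 = 31.9
Old-age dependency ratio = 17.7 / 62.4 × 100 = 28.4
Total dependency ratio = (19.9 + 17.7) / 62.4 × 100 = 37.6 / 62.4 × 100 = 60.3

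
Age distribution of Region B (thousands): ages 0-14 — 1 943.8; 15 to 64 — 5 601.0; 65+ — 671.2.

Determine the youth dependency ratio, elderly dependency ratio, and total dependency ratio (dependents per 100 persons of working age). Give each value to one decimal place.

Youth dependency ratio = 1 943.8 / 5 601.0 × 100 = 34.7
Old-age dependency ratio = 671.2 / 5 601.0 × 100 = 12.0
Total dependency ratio = (1 943.8 + 671.2) / 5 601.0 × 100 = 2 615.0 / 5 601.0 × 100 = 46.7

Youth dependency ratio: 34.7
Old-age dependency ratio: 12.0
Total dependency ratio: 46.7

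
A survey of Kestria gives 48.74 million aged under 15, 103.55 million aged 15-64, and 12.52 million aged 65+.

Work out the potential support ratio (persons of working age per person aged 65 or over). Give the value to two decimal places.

Potential support ratio = 103.55 / 12.52 = 8.27

Potential support ratio: 8.27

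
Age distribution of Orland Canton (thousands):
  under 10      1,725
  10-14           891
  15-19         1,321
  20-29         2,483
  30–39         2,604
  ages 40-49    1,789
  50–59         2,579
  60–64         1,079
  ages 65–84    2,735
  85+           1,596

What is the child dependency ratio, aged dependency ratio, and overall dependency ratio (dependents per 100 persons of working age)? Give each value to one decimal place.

0–14: 1,725 + 891 = 2,616
15–64: 1,321 + 2,483 + 2,604 + 1,789 + 2,579 + 1,079 = 11,855
65+: 2,735 + 1,596 = 4,331
Youth dependency ratio = 2,616 / 11,855 × 100 = 22.1
Old-age dependency ratio = 4,331 / 11,855 × 100 = 36.5
Total dependency ratio = (2,616 + 4,331) / 11,855 × 100 = 6,947 / 11,855 × 100 = 58.6

Youth dependency ratio: 22.1
Old-age dependency ratio: 36.5
Total dependency ratio: 58.6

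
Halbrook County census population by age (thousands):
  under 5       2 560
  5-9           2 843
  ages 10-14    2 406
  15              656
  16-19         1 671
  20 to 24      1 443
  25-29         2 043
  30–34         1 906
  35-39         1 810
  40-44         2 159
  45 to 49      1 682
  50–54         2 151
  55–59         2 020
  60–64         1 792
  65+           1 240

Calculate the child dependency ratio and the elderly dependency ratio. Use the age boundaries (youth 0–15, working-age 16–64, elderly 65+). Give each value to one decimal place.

0–15: 2 560 + 2 843 + 2 406 + 656 = 8 465
16–64: 1 671 + 1 443 + 2 043 + 1 906 + 1 810 + 2 159 + 1 682 + 2 151 + 2 020 + 1 792 = 18 677
65+: 1 240
Youth dependency ratio = 8 465 / 18 677 × 100 = 45.3
Old-age dependency ratio = 1 240 / 18 677 × 100 = 6.6

Youth dependency ratio: 45.3
Old-age dependency ratio: 6.6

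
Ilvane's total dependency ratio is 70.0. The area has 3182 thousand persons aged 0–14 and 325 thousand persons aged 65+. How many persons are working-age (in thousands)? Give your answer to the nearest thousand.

Working-age: 5010

Total dependency ratio = (youth + elderly) / working-age × 100
70.0 = (3182 + 325) / W × 100
⇒ 5010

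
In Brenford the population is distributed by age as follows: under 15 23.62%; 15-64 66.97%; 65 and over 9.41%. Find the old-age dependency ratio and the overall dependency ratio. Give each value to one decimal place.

Old-age dependency ratio = 9.41 / 66.97 × 100 = 14.1
Total dependency ratio = (23.62 + 9.41) / 66.97 × 100 = 33.03 / 66.97 × 100 = 49.3

Old-age dependency ratio: 14.1
Total dependency ratio: 49.3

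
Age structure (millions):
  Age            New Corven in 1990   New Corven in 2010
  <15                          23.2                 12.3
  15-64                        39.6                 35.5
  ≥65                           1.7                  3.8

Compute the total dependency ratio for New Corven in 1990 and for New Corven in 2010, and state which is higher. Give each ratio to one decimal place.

New Corven in 1990: (23.2 + 1.7) / 39.6 × 100 = 24.9 / 39.6 × 100 = 62.9
New Corven in 2010: (12.3 + 3.8) / 35.5 × 100 = 16.1 / 35.5 × 100 = 45.4

New Corven in 1990: 62.9
New Corven in 2010: 45.4
Higher: New Corven in 1990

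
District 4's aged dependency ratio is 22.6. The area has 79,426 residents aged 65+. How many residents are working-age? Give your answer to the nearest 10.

Old-age dependency ratio = elderly / working-age × 100
22.6 = 79,426 / W × 100
⇒ 351,440

Working-age: 351,440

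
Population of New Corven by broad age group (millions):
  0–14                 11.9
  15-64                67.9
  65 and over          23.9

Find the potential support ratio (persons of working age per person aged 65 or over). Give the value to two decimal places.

Potential support ratio: 2.84

Potential support ratio = 67.9 / 23.9 = 2.84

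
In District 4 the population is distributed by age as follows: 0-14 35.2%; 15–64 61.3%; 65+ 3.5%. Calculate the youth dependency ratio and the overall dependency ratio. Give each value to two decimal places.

Youth dependency ratio = 35.2 / 61.3 × 100 = 57.42
Total dependency ratio = (35.2 + 3.5) / 61.3 × 100 = 38.7 / 61.3 × 100 = 63.13

Youth dependency ratio: 57.42
Total dependency ratio: 63.13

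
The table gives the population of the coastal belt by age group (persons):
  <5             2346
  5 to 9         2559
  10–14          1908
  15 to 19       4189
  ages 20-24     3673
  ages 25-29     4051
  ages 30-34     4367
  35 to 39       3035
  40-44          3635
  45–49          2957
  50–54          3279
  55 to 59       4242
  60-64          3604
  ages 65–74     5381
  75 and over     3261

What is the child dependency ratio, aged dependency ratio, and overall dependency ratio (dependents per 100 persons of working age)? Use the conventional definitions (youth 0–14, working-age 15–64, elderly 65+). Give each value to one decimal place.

0–14: 2346 + 2559 + 1908 = 6813
15–64: 4189 + 3673 + 4051 + 4367 + 3035 + 3635 + 2957 + 3279 + 4242 + 3604 = 37032
65+: 5381 + 3261 = 8642
Youth dependency ratio = 6813 / 37032 × 100 = 18.4
Old-age dependency ratio = 8642 / 37032 × 100 = 23.3
Total dependency ratio = (6813 + 8642) / 37032 × 100 = 15455 / 37032 × 100 = 41.7

Youth dependency ratio: 18.4
Old-age dependency ratio: 23.3
Total dependency ratio: 41.7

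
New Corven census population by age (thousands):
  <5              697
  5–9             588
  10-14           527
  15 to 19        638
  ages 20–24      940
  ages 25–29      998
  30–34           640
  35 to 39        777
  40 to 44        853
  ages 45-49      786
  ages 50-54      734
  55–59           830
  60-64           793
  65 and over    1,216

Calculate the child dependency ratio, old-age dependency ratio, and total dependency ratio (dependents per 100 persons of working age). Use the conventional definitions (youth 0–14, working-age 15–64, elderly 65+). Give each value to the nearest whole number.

0–14: 697 + 588 + 527 = 1,812
15–64: 638 + 940 + 998 + 640 + 777 + 853 + 786 + 734 + 830 + 793 = 7,989
65+: 1,216
Youth dependency ratio = 1,812 / 7,989 × 100 = 23
Old-age dependency ratio = 1,216 / 7,989 × 100 = 15
Total dependency ratio = (1,812 + 1,216) / 7,989 × 100 = 3,028 / 7,989 × 100 = 38

Youth dependency ratio: 23
Old-age dependency ratio: 15
Total dependency ratio: 38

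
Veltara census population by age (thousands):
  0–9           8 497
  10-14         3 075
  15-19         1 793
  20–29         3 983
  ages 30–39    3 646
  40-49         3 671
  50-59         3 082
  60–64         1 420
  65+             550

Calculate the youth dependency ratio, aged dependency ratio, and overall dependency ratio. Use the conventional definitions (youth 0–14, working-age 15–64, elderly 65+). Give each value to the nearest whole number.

0–14: 8 497 + 3 075 = 11 572
15–64: 1 793 + 3 983 + 3 646 + 3 671 + 3 082 + 1 420 = 17 595
65+: 550
Youth dependency ratio = 11 572 / 17 595 × 100 = 66
Old-age dependency ratio = 550 / 17 595 × 100 = 3
Total dependency ratio = (11 572 + 550) / 17 595 × 100 = 12 122 / 17 595 × 100 = 69

Youth dependency ratio: 66
Old-age dependency ratio: 3
Total dependency ratio: 69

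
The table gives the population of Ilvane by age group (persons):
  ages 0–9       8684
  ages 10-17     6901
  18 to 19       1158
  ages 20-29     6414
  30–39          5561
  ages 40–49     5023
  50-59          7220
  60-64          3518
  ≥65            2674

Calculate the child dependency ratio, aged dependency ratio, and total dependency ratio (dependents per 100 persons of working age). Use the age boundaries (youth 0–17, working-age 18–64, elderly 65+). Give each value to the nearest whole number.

0–17: 8684 + 6901 = 15585
18–64: 1158 + 6414 + 5561 + 5023 + 7220 + 3518 = 28894
65+: 2674
Youth dependency ratio = 15585 / 28894 × 100 = 54
Old-age dependency ratio = 2674 / 28894 × 100 = 9
Total dependency ratio = (15585 + 2674) / 28894 × 100 = 18259 / 28894 × 100 = 63

Youth dependency ratio: 54
Old-age dependency ratio: 9
Total dependency ratio: 63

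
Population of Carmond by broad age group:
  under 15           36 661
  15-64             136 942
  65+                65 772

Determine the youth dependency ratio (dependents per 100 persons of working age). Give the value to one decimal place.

Youth dependency ratio: 26.8

Youth dependency ratio = 36 661 / 136 942 × 100 = 26.8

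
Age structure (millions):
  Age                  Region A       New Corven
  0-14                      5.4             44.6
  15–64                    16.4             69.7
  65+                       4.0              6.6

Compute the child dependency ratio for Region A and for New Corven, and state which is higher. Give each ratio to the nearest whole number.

Region A: 33
New Corven: 64
Higher: New Corven

Region A: 5.4 / 16.4 × 100 = 33
New Corven: 44.6 / 69.7 × 100 = 64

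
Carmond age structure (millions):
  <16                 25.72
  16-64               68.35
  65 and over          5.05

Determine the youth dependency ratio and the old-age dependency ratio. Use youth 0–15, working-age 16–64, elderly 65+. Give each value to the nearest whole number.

Youth dependency ratio: 38
Old-age dependency ratio: 7

Youth dependency ratio = 25.72 / 68.35 × 100 = 38
Old-age dependency ratio = 5.05 / 68.35 × 100 = 7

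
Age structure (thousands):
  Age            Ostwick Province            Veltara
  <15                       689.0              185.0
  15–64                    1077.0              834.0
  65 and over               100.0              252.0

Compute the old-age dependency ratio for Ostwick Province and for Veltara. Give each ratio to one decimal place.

Ostwick Province: 9.3
Veltara: 30.2

Ostwick Province: 100.0 / 1077.0 × 100 = 9.3
Veltara: 252.0 / 834.0 × 100 = 30.2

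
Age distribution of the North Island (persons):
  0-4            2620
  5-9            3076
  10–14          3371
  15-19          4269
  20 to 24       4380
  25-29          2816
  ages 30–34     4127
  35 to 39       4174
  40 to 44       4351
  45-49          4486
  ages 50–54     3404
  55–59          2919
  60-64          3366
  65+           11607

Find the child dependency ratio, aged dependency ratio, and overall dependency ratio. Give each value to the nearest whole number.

0–14: 2620 + 3076 + 3371 = 9067
15–64: 4269 + 4380 + 2816 + 4127 + 4174 + 4351 + 4486 + 3404 + 2919 + 3366 = 38292
65+: 11607
Youth dependency ratio = 9067 / 38292 × 100 = 24
Old-age dependency ratio = 11607 / 38292 × 100 = 30
Total dependency ratio = (9067 + 11607) / 38292 × 100 = 20674 / 38292 × 100 = 54

Youth dependency ratio: 24
Old-age dependency ratio: 30
Total dependency ratio: 54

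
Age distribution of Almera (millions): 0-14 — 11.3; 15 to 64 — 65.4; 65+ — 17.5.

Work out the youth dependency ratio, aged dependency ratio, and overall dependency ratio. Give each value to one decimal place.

Youth dependency ratio = 11.3 / 65.4 × 100 = 17.3
Old-age dependency ratio = 17.5 / 65.4 × 100 = 26.8
Total dependency ratio = (11.3 + 17.5) / 65.4 × 100 = 28.8 / 65.4 × 100 = 44.0

Youth dependency ratio: 17.3
Old-age dependency ratio: 26.8
Total dependency ratio: 44.0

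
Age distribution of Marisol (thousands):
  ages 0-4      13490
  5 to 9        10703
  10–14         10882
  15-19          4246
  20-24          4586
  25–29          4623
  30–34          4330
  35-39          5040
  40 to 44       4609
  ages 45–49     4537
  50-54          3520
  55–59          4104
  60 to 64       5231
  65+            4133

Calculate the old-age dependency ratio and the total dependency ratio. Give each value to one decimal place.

Old-age dependency ratio: 9.2
Total dependency ratio: 87.5

0–14: 13490 + 10703 + 10882 = 35075
15–64: 4246 + 4586 + 4623 + 4330 + 5040 + 4609 + 4537 + 3520 + 4104 + 5231 = 44826
65+: 4133
Old-age dependency ratio = 4133 / 44826 × 100 = 9.2
Total dependency ratio = (35075 + 4133) / 44826 × 100 = 39208 / 44826 × 100 = 87.5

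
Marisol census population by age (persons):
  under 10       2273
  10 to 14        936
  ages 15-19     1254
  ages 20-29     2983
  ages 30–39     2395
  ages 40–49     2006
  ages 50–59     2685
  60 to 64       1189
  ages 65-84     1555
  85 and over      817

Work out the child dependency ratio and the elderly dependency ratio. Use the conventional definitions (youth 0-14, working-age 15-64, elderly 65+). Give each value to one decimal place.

0–14: 2273 + 936 = 3209
15–64: 1254 + 2983 + 2395 + 2006 + 2685 + 1189 = 12512
65+: 1555 + 817 = 2372
Youth dependency ratio = 3209 / 12512 × 100 = 25.6
Old-age dependency ratio = 2372 / 12512 × 100 = 19.0

Youth dependency ratio: 25.6
Old-age dependency ratio: 19.0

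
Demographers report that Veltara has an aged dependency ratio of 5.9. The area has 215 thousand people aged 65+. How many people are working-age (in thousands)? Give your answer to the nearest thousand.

Old-age dependency ratio = elderly / working-age × 100
5.9 = 215 / W × 100
⇒ 3,644

Working-age: 3,644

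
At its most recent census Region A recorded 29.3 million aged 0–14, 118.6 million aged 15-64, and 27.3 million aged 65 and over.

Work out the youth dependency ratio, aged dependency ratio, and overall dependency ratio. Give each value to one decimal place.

Youth dependency ratio: 24.7
Old-age dependency ratio: 23.0
Total dependency ratio: 47.7

Youth dependency ratio = 29.3 / 118.6 × 100 = 24.7
Old-age dependency ratio = 27.3 / 118.6 × 100 = 23.0
Total dependency ratio = (29.3 + 27.3) / 118.6 × 100 = 56.6 / 118.6 × 100 = 47.7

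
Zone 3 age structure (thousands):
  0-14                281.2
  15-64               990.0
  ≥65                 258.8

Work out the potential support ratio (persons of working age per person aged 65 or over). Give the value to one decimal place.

Potential support ratio: 3.8

Potential support ratio = 990.0 / 258.8 = 3.8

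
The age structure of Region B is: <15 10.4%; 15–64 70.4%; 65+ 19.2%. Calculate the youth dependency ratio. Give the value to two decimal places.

Youth dependency ratio: 14.77

Youth dependency ratio = 10.4 / 70.4 × 100 = 14.77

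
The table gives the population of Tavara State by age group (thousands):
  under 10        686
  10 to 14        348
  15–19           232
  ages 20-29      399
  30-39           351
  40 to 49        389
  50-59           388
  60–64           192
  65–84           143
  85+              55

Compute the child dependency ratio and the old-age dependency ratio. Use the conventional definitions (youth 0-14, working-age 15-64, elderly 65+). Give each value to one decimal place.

0–14: 686 + 348 = 1034
15–64: 232 + 399 + 351 + 389 + 388 + 192 = 1951
65+: 143 + 55 = 198
Youth dependency ratio = 1034 / 1951 × 100 = 53.0
Old-age dependency ratio = 198 / 1951 × 100 = 10.1

Youth dependency ratio: 53.0
Old-age dependency ratio: 10.1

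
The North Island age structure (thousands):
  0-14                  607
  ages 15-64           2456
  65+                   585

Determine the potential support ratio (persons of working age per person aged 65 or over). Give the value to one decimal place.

Potential support ratio = 2456 / 585 = 4.2

Potential support ratio: 4.2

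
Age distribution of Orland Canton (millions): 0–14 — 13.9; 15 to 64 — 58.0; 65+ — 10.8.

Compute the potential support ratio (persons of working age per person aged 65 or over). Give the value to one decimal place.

Potential support ratio: 5.4

Potential support ratio = 58.0 / 10.8 = 5.4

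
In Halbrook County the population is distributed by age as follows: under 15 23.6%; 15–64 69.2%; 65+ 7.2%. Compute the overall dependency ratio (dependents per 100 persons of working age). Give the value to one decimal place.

Total dependency ratio: 44.5

Total dependency ratio = (23.6 + 7.2) / 69.2 × 100 = 30.8 / 69.2 × 100 = 44.5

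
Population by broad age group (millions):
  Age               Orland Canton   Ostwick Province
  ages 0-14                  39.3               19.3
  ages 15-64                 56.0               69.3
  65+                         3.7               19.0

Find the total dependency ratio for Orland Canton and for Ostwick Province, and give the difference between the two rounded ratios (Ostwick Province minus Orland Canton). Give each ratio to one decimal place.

Orland Canton: (39.3 + 3.7) / 56.0 × 100 = 43.0 / 56.0 × 100 = 76.8
Ostwick Province: (19.3 + 19.0) / 69.3 × 100 = 38.3 / 69.3 × 100 = 55.3

Orland Canton: 76.8
Ostwick Province: 55.3
Difference: -21.5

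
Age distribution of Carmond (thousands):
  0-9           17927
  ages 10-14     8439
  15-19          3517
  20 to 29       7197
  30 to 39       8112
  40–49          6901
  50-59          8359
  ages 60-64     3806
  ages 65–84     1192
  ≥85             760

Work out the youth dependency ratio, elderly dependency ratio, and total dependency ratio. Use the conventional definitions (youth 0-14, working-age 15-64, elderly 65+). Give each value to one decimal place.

0–14: 17927 + 8439 = 26366
15–64: 3517 + 7197 + 8112 + 6901 + 8359 + 3806 = 37892
65+: 1192 + 760 = 1952
Youth dependency ratio = 26366 / 37892 × 100 = 69.6
Old-age dependency ratio = 1952 / 37892 × 100 = 5.2
Total dependency ratio = (26366 + 1952) / 37892 × 100 = 28318 / 37892 × 100 = 74.7

Youth dependency ratio: 69.6
Old-age dependency ratio: 5.2
Total dependency ratio: 74.7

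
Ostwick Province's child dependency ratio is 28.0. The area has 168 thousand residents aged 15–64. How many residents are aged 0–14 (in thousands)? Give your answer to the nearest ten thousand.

Youth dependency ratio = youth / working-age × 100
28.0 = Y / 168 × 100
⇒ 50

Aged 0–14: 50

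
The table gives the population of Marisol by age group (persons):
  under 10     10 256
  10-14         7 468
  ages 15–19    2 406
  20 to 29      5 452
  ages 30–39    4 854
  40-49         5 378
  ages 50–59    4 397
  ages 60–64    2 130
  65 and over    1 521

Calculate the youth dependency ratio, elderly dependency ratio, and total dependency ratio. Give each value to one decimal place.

Youth dependency ratio: 72.0
Old-age dependency ratio: 6.2
Total dependency ratio: 78.2

0–14: 10 256 + 7 468 = 17 724
15–64: 2 406 + 5 452 + 4 854 + 5 378 + 4 397 + 2 130 = 24 617
65+: 1 521
Youth dependency ratio = 17 724 / 24 617 × 100 = 72.0
Old-age dependency ratio = 1 521 / 24 617 × 100 = 6.2
Total dependency ratio = (17 724 + 1 521) / 24 617 × 100 = 19 245 / 24 617 × 100 = 78.2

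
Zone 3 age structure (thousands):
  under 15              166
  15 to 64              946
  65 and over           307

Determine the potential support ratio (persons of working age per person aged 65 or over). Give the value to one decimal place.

Potential support ratio: 3.1

Potential support ratio = 946 / 307 = 3.1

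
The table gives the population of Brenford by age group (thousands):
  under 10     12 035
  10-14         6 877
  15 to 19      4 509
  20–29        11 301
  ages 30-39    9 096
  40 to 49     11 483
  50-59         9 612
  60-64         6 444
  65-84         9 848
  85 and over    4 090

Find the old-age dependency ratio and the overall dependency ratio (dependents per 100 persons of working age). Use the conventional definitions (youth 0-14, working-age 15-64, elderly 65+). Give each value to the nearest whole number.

Old-age dependency ratio: 27
Total dependency ratio: 63

0–14: 12 035 + 6 877 = 18 912
15–64: 4 509 + 11 301 + 9 096 + 11 483 + 9 612 + 6 444 = 52 445
65+: 9 848 + 4 090 = 13 938
Old-age dependency ratio = 13 938 / 52 445 × 100 = 27
Total dependency ratio = (18 912 + 13 938) / 52 445 × 100 = 32 850 / 52 445 × 100 = 63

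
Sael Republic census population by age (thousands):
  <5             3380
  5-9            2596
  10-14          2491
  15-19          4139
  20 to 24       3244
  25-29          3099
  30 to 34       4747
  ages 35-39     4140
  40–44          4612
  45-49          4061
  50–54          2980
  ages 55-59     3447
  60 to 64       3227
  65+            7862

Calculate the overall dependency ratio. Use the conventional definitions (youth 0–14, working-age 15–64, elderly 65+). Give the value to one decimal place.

0–14: 3380 + 2596 + 2491 = 8467
15–64: 4139 + 3244 + 3099 + 4747 + 4140 + 4612 + 4061 + 2980 + 3447 + 3227 = 37696
65+: 7862
Total dependency ratio = (8467 + 7862) / 37696 × 100 = 16329 / 37696 × 100 = 43.3

Total dependency ratio: 43.3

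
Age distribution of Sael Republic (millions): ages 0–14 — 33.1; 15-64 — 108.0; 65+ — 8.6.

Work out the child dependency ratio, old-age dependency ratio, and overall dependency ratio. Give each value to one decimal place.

Youth dependency ratio = 33.1 / 108.0 × 100 = 30.6
Old-age dependency ratio = 8.6 / 108.0 × 100 = 8.0
Total dependency ratio = (33.1 + 8.6) / 108.0 × 100 = 41.7 / 108.0 × 100 = 38.6

Youth dependency ratio: 30.6
Old-age dependency ratio: 8.0
Total dependency ratio: 38.6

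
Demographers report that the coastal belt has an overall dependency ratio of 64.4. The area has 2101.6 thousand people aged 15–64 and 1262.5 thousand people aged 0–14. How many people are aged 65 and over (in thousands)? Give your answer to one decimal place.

Aged 65 and over: 90.9

Total dependency ratio = (youth + elderly) / working-age × 100
64.4 = (1262.5 + E) / 2101.6 × 100
⇒ 90.9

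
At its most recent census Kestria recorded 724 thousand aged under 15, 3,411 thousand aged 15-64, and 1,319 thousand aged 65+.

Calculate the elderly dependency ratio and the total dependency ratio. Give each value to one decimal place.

Old-age dependency ratio: 38.7
Total dependency ratio: 59.9

Old-age dependency ratio = 1,319 / 3,411 × 100 = 38.7
Total dependency ratio = (724 + 1,319) / 3,411 × 100 = 2,043 / 3,411 × 100 = 59.9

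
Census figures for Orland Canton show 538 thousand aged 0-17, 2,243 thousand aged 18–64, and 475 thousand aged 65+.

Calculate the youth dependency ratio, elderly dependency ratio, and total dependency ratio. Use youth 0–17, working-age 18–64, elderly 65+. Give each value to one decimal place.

Youth dependency ratio = 538 / 2,243 × 100 = 24.0
Old-age dependency ratio = 475 / 2,243 × 100 = 21.2
Total dependency ratio = (538 + 475) / 2,243 × 100 = 1,013 / 2,243 × 100 = 45.2

Youth dependency ratio: 24.0
Old-age dependency ratio: 21.2
Total dependency ratio: 45.2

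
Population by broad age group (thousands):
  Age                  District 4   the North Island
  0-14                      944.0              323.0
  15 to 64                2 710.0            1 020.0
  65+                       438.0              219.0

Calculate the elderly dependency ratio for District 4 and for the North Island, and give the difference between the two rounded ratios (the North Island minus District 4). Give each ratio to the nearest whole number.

District 4: 438.0 / 2 710.0 × 100 = 16
the North Island: 219.0 / 1 020.0 × 100 = 21

District 4: 16
the North Island: 21
Difference: +5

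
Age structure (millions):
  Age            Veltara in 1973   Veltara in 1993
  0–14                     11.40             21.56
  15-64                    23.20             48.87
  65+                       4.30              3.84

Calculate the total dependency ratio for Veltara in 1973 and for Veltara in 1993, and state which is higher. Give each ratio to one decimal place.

Veltara in 1973: 67.7
Veltara in 1993: 52.0
Higher: Veltara in 1973

Veltara in 1973: (11.40 + 4.30) / 23.20 × 100 = 15.70 / 23.20 × 100 = 67.7
Veltara in 1993: (21.56 + 3.84) / 48.87 × 100 = 25.40 / 48.87 × 100 = 52.0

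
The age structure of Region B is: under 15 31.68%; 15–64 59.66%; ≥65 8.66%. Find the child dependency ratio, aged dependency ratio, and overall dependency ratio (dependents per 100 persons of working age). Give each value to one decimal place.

Youth dependency ratio: 53.1
Old-age dependency ratio: 14.5
Total dependency ratio: 67.6

Youth dependency ratio = 31.68 / 59.66 × 100 = 53.1
Old-age dependency ratio = 8.66 / 59.66 × 100 = 14.5
Total dependency ratio = (31.68 + 8.66) / 59.66 × 100 = 40.34 / 59.66 × 100 = 67.6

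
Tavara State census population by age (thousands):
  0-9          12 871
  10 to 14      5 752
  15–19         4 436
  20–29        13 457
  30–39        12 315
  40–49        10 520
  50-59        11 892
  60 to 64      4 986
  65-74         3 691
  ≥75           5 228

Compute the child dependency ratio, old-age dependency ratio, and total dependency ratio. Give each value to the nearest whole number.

0–14: 12 871 + 5 752 = 18 623
15–64: 4 436 + 13 457 + 12 315 + 10 520 + 11 892 + 4 986 = 57 606
65+: 3 691 + 5 228 = 8 919
Youth dependency ratio = 18 623 / 57 606 × 100 = 32
Old-age dependency ratio = 8 919 / 57 606 × 100 = 15
Total dependency ratio = (18 623 + 8 919) / 57 606 × 100 = 27 542 / 57 606 × 100 = 48

Youth dependency ratio: 32
Old-age dependency ratio: 15
Total dependency ratio: 48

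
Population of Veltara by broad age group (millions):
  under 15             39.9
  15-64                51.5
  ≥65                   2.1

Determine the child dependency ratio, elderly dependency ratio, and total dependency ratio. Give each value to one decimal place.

Youth dependency ratio: 77.5
Old-age dependency ratio: 4.1
Total dependency ratio: 81.6

Youth dependency ratio = 39.9 / 51.5 × 100 = 77.5
Old-age dependency ratio = 2.1 / 51.5 × 100 = 4.1
Total dependency ratio = (39.9 + 2.1) / 51.5 × 100 = 42.0 / 51.5 × 100 = 81.6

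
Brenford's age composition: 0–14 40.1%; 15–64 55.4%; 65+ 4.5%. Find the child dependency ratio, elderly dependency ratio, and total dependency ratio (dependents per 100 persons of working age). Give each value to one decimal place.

Youth dependency ratio: 72.4
Old-age dependency ratio: 8.1
Total dependency ratio: 80.5

Youth dependency ratio = 40.1 / 55.4 × 100 = 72.4
Old-age dependency ratio = 4.5 / 55.4 × 100 = 8.1
Total dependency ratio = (40.1 + 4.5) / 55.4 × 100 = 44.6 / 55.4 × 100 = 80.5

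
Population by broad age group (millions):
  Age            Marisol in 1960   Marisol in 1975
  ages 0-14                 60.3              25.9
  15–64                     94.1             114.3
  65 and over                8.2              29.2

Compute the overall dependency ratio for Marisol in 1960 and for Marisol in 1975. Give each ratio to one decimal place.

Marisol in 1960: (60.3 + 8.2) / 94.1 × 100 = 68.5 / 94.1 × 100 = 72.8
Marisol in 1975: (25.9 + 29.2) / 114.3 × 100 = 55.1 / 114.3 × 100 = 48.2

Marisol in 1960: 72.8
Marisol in 1975: 48.2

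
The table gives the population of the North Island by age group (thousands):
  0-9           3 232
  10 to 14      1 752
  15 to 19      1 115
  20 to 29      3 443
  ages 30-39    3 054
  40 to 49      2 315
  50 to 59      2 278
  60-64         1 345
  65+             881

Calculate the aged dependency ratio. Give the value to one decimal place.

Old-age dependency ratio: 6.5

0–14: 3 232 + 1 752 = 4 984
15–64: 1 115 + 3 443 + 3 054 + 2 315 + 2 278 + 1 345 = 13 550
65+: 881
Old-age dependency ratio = 881 / 13 550 × 100 = 6.5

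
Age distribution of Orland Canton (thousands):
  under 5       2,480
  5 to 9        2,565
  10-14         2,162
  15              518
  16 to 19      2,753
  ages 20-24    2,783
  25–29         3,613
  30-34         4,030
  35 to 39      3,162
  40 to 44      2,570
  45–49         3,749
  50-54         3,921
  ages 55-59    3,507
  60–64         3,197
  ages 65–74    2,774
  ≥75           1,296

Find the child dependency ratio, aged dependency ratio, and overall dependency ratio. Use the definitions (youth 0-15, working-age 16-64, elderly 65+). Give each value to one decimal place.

Youth dependency ratio: 23.2
Old-age dependency ratio: 12.2
Total dependency ratio: 35.4

0–15: 2,480 + 2,565 + 2,162 + 518 = 7,725
16–64: 2,753 + 2,783 + 3,613 + 4,030 + 3,162 + 2,570 + 3,749 + 3,921 + 3,507 + 3,197 = 33,285
65+: 2,774 + 1,296 = 4,070
Youth dependency ratio = 7,725 / 33,285 × 100 = 23.2
Old-age dependency ratio = 4,070 / 33,285 × 100 = 12.2
Total dependency ratio = (7,725 + 4,070) / 33,285 × 100 = 11,795 / 33,285 × 100 = 35.4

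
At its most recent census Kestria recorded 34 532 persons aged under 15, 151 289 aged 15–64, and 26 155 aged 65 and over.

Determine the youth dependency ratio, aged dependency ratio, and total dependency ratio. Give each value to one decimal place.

Youth dependency ratio: 22.8
Old-age dependency ratio: 17.3
Total dependency ratio: 40.1

Youth dependency ratio = 34 532 / 151 289 × 100 = 22.8
Old-age dependency ratio = 26 155 / 151 289 × 100 = 17.3
Total dependency ratio = (34 532 + 26 155) / 151 289 × 100 = 60 687 / 151 289 × 100 = 40.1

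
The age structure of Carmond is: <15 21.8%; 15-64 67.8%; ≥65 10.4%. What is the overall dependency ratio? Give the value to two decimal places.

Total dependency ratio: 47.49

Total dependency ratio = (21.8 + 10.4) / 67.8 × 100 = 32.2 / 67.8 × 100 = 47.49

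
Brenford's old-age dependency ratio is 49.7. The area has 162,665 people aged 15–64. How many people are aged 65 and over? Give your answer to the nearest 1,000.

Aged 65 and over: 81,000

Old-age dependency ratio = elderly / working-age × 100
49.7 = E / 162,665 × 100
⇒ 81,000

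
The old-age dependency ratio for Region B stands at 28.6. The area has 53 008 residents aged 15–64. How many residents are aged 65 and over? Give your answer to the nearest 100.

Old-age dependency ratio = elderly / working-age × 100
28.6 = E / 53 008 × 100
⇒ 15 200

Aged 65 and over: 15 200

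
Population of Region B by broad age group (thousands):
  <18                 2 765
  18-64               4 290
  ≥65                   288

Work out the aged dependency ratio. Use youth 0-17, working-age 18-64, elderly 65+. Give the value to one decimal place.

Old-age dependency ratio: 6.7

Old-age dependency ratio = 288 / 4 290 × 100 = 6.7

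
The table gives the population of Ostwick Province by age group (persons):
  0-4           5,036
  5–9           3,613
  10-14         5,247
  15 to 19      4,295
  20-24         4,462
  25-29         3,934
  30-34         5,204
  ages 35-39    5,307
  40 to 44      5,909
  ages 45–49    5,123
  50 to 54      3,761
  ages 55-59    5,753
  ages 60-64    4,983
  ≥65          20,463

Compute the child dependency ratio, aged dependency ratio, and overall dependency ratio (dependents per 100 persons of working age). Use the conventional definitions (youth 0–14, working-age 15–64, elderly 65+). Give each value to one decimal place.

0–14: 5,036 + 3,613 + 5,247 = 13,896
15–64: 4,295 + 4,462 + 3,934 + 5,204 + 5,307 + 5,909 + 5,123 + 3,761 + 5,753 + 4,983 = 48,731
65+: 20,463
Youth dependency ratio = 13,896 / 48,731 × 100 = 28.5
Old-age dependency ratio = 20,463 / 48,731 × 100 = 42.0
Total dependency ratio = (13,896 + 20,463) / 48,731 × 100 = 34,359 / 48,731 × 100 = 70.5

Youth dependency ratio: 28.5
Old-age dependency ratio: 42.0
Total dependency ratio: 70.5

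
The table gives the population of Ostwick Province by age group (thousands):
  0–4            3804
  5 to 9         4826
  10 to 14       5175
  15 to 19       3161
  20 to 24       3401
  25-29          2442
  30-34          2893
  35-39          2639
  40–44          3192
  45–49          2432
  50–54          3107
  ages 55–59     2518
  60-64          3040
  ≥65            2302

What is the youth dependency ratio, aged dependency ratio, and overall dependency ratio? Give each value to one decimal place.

0–14: 3804 + 4826 + 5175 = 13805
15–64: 3161 + 3401 + 2442 + 2893 + 2639 + 3192 + 2432 + 3107 + 2518 + 3040 = 28825
65+: 2302
Youth dependency ratio = 13805 / 28825 × 100 = 47.9
Old-age dependency ratio = 2302 / 28825 × 100 = 8.0
Total dependency ratio = (13805 + 2302) / 28825 × 100 = 16107 / 28825 × 100 = 55.9

Youth dependency ratio: 47.9
Old-age dependency ratio: 8.0
Total dependency ratio: 55.9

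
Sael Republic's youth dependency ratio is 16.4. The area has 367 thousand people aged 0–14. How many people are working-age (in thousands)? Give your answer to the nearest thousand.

Youth dependency ratio = youth / working-age × 100
16.4 = 367 / W × 100
⇒ 2 238

Working-age: 2 238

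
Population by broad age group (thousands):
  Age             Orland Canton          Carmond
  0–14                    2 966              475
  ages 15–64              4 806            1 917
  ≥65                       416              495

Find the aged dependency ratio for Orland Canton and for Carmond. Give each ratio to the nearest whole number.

Orland Canton: 9
Carmond: 26

Orland Canton: 416 / 4 806 × 100 = 9
Carmond: 495 / 1 917 × 100 = 26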